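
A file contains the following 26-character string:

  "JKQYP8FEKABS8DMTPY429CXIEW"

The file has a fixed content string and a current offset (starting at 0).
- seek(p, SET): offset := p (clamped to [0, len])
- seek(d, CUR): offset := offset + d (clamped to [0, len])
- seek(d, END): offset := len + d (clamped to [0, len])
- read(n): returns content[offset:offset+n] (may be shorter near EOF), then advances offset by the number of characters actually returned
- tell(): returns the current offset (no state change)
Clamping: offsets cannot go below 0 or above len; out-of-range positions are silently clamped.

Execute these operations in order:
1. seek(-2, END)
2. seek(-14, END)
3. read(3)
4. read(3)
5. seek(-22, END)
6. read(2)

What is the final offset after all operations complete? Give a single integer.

After 1 (seek(-2, END)): offset=24
After 2 (seek(-14, END)): offset=12
After 3 (read(3)): returned '8DM', offset=15
After 4 (read(3)): returned 'TPY', offset=18
After 5 (seek(-22, END)): offset=4
After 6 (read(2)): returned 'P8', offset=6

Answer: 6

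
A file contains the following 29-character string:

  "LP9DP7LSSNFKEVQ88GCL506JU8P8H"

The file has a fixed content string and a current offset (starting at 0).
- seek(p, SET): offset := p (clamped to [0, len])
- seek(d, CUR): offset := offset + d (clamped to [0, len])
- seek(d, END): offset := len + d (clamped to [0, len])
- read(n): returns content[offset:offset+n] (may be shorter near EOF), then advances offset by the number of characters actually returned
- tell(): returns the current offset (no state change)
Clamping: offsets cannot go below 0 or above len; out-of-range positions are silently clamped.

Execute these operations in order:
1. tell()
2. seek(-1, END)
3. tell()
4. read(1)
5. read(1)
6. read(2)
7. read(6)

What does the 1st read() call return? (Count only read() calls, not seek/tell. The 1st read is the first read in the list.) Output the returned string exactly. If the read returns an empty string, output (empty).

Answer: H

Derivation:
After 1 (tell()): offset=0
After 2 (seek(-1, END)): offset=28
After 3 (tell()): offset=28
After 4 (read(1)): returned 'H', offset=29
After 5 (read(1)): returned '', offset=29
After 6 (read(2)): returned '', offset=29
After 7 (read(6)): returned '', offset=29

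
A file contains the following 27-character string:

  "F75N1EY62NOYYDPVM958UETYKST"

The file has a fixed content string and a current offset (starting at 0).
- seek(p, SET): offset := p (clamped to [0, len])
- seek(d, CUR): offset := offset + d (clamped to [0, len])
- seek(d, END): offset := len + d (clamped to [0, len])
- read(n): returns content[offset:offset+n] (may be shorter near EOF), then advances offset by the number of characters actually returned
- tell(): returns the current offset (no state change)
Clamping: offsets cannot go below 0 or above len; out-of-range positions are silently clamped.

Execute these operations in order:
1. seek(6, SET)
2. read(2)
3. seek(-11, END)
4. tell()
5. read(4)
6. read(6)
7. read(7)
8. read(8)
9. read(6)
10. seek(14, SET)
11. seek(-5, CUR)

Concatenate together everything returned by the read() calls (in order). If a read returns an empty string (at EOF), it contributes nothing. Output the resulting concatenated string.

After 1 (seek(6, SET)): offset=6
After 2 (read(2)): returned 'Y6', offset=8
After 3 (seek(-11, END)): offset=16
After 4 (tell()): offset=16
After 5 (read(4)): returned 'M958', offset=20
After 6 (read(6)): returned 'UETYKS', offset=26
After 7 (read(7)): returned 'T', offset=27
After 8 (read(8)): returned '', offset=27
After 9 (read(6)): returned '', offset=27
After 10 (seek(14, SET)): offset=14
After 11 (seek(-5, CUR)): offset=9

Answer: Y6M958UETYKST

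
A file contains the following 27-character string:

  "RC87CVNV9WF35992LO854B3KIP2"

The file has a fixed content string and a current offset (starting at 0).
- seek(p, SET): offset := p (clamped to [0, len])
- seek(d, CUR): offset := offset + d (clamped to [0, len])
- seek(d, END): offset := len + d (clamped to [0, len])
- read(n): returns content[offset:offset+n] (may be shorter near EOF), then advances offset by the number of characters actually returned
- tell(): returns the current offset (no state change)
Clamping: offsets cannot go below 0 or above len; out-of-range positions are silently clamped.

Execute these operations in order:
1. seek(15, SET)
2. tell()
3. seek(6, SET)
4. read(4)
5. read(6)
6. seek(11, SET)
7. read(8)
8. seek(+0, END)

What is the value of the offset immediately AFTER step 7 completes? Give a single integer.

After 1 (seek(15, SET)): offset=15
After 2 (tell()): offset=15
After 3 (seek(6, SET)): offset=6
After 4 (read(4)): returned 'NV9W', offset=10
After 5 (read(6)): returned 'F35992', offset=16
After 6 (seek(11, SET)): offset=11
After 7 (read(8)): returned '35992LO8', offset=19

Answer: 19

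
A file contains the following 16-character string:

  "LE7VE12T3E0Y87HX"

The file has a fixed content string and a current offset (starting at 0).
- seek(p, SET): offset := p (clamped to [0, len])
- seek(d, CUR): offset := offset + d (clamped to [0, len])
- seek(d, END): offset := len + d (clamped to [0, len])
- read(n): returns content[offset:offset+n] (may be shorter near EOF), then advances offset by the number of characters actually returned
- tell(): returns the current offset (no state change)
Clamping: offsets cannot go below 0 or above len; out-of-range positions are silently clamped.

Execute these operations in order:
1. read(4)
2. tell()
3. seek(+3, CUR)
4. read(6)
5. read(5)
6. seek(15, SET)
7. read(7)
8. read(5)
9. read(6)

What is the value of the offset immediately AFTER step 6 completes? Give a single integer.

After 1 (read(4)): returned 'LE7V', offset=4
After 2 (tell()): offset=4
After 3 (seek(+3, CUR)): offset=7
After 4 (read(6)): returned 'T3E0Y8', offset=13
After 5 (read(5)): returned '7HX', offset=16
After 6 (seek(15, SET)): offset=15

Answer: 15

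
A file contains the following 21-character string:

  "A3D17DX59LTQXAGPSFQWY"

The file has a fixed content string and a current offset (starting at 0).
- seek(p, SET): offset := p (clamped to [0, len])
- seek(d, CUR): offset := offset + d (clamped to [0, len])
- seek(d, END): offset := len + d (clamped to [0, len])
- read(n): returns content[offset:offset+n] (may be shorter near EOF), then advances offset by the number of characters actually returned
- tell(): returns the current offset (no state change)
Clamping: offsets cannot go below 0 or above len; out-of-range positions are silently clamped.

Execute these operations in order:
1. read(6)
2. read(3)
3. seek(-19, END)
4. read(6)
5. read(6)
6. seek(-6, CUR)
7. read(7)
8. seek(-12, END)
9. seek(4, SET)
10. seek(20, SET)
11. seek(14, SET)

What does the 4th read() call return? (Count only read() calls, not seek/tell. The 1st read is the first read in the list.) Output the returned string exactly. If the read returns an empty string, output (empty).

After 1 (read(6)): returned 'A3D17D', offset=6
After 2 (read(3)): returned 'X59', offset=9
After 3 (seek(-19, END)): offset=2
After 4 (read(6)): returned 'D17DX5', offset=8
After 5 (read(6)): returned '9LTQXA', offset=14
After 6 (seek(-6, CUR)): offset=8
After 7 (read(7)): returned '9LTQXAG', offset=15
After 8 (seek(-12, END)): offset=9
After 9 (seek(4, SET)): offset=4
After 10 (seek(20, SET)): offset=20
After 11 (seek(14, SET)): offset=14

Answer: 9LTQXA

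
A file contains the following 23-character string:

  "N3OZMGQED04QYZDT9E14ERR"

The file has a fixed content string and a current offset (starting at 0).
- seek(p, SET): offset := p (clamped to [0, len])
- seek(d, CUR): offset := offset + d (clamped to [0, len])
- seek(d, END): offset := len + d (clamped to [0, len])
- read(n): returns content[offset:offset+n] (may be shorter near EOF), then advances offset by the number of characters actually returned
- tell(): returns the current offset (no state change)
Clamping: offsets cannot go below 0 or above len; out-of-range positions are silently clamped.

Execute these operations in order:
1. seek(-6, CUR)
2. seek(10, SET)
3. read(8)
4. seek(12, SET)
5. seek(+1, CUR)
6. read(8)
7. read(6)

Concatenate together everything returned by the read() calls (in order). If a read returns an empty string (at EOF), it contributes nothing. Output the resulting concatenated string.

Answer: 4QYZDT9EZDT9E14ERR

Derivation:
After 1 (seek(-6, CUR)): offset=0
After 2 (seek(10, SET)): offset=10
After 3 (read(8)): returned '4QYZDT9E', offset=18
After 4 (seek(12, SET)): offset=12
After 5 (seek(+1, CUR)): offset=13
After 6 (read(8)): returned 'ZDT9E14E', offset=21
After 7 (read(6)): returned 'RR', offset=23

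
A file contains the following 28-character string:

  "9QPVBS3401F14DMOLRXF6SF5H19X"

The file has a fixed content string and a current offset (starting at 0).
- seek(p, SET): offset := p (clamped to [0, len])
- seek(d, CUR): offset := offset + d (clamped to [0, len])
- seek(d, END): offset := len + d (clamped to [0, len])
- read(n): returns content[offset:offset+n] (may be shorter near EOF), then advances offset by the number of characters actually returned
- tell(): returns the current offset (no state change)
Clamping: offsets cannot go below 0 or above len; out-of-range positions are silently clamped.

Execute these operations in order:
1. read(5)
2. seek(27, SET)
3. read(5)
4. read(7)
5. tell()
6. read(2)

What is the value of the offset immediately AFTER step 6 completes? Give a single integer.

After 1 (read(5)): returned '9QPVB', offset=5
After 2 (seek(27, SET)): offset=27
After 3 (read(5)): returned 'X', offset=28
After 4 (read(7)): returned '', offset=28
After 5 (tell()): offset=28
After 6 (read(2)): returned '', offset=28

Answer: 28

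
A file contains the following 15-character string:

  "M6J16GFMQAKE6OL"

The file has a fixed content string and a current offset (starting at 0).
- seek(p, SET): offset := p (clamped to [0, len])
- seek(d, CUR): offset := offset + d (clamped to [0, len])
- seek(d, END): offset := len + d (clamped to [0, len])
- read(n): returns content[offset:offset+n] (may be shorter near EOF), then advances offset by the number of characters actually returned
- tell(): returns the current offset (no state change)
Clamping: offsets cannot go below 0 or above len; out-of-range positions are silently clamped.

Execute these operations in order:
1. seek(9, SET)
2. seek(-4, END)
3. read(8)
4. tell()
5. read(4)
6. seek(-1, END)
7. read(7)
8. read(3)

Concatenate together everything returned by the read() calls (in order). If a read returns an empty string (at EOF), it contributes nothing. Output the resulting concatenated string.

After 1 (seek(9, SET)): offset=9
After 2 (seek(-4, END)): offset=11
After 3 (read(8)): returned 'E6OL', offset=15
After 4 (tell()): offset=15
After 5 (read(4)): returned '', offset=15
After 6 (seek(-1, END)): offset=14
After 7 (read(7)): returned 'L', offset=15
After 8 (read(3)): returned '', offset=15

Answer: E6OLL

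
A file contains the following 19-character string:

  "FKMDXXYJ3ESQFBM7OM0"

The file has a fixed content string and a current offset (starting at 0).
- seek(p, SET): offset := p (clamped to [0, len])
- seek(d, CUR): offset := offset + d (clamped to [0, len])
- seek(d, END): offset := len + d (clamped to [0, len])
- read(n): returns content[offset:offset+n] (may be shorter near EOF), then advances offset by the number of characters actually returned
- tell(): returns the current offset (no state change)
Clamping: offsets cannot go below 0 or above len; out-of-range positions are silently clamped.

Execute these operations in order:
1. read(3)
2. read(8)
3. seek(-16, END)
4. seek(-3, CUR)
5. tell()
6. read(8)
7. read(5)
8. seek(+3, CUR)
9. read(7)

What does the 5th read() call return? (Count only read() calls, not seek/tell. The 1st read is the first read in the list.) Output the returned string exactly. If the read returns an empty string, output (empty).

Answer: OM0

Derivation:
After 1 (read(3)): returned 'FKM', offset=3
After 2 (read(8)): returned 'DXXYJ3ES', offset=11
After 3 (seek(-16, END)): offset=3
After 4 (seek(-3, CUR)): offset=0
After 5 (tell()): offset=0
After 6 (read(8)): returned 'FKMDXXYJ', offset=8
After 7 (read(5)): returned '3ESQF', offset=13
After 8 (seek(+3, CUR)): offset=16
After 9 (read(7)): returned 'OM0', offset=19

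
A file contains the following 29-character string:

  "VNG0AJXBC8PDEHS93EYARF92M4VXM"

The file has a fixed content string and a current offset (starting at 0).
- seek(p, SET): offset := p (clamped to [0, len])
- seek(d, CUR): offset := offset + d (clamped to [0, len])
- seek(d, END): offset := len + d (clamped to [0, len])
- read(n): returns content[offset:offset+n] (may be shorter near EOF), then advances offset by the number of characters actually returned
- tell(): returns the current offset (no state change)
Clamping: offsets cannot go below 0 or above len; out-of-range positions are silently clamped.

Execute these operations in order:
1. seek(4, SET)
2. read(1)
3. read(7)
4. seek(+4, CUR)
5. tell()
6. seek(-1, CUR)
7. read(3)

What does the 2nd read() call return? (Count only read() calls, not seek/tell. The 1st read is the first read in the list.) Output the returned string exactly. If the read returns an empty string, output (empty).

Answer: JXBC8PD

Derivation:
After 1 (seek(4, SET)): offset=4
After 2 (read(1)): returned 'A', offset=5
After 3 (read(7)): returned 'JXBC8PD', offset=12
After 4 (seek(+4, CUR)): offset=16
After 5 (tell()): offset=16
After 6 (seek(-1, CUR)): offset=15
After 7 (read(3)): returned '93E', offset=18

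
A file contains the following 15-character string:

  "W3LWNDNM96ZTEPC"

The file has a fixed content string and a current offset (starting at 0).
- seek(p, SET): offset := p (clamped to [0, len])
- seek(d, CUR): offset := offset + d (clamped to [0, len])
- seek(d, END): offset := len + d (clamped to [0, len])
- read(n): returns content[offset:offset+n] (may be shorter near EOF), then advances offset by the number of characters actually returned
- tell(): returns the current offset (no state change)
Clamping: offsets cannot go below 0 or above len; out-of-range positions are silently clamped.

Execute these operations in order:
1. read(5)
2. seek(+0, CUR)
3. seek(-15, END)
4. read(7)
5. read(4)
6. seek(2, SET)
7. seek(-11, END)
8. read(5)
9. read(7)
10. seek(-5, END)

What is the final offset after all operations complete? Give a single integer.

Answer: 10

Derivation:
After 1 (read(5)): returned 'W3LWN', offset=5
After 2 (seek(+0, CUR)): offset=5
After 3 (seek(-15, END)): offset=0
After 4 (read(7)): returned 'W3LWNDN', offset=7
After 5 (read(4)): returned 'M96Z', offset=11
After 6 (seek(2, SET)): offset=2
After 7 (seek(-11, END)): offset=4
After 8 (read(5)): returned 'NDNM9', offset=9
After 9 (read(7)): returned '6ZTEPC', offset=15
After 10 (seek(-5, END)): offset=10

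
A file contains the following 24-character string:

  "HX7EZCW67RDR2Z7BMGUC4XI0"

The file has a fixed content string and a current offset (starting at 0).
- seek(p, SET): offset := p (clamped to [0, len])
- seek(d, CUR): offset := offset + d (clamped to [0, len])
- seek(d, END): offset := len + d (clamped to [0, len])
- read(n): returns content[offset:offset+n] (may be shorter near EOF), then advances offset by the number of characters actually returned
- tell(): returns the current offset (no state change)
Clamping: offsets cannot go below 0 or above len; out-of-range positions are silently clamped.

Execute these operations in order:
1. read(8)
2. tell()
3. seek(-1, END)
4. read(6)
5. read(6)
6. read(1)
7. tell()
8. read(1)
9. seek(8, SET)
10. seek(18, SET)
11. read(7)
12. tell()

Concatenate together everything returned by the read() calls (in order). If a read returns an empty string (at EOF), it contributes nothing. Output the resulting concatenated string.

Answer: HX7EZCW60UC4XI0

Derivation:
After 1 (read(8)): returned 'HX7EZCW6', offset=8
After 2 (tell()): offset=8
After 3 (seek(-1, END)): offset=23
After 4 (read(6)): returned '0', offset=24
After 5 (read(6)): returned '', offset=24
After 6 (read(1)): returned '', offset=24
After 7 (tell()): offset=24
After 8 (read(1)): returned '', offset=24
After 9 (seek(8, SET)): offset=8
After 10 (seek(18, SET)): offset=18
After 11 (read(7)): returned 'UC4XI0', offset=24
After 12 (tell()): offset=24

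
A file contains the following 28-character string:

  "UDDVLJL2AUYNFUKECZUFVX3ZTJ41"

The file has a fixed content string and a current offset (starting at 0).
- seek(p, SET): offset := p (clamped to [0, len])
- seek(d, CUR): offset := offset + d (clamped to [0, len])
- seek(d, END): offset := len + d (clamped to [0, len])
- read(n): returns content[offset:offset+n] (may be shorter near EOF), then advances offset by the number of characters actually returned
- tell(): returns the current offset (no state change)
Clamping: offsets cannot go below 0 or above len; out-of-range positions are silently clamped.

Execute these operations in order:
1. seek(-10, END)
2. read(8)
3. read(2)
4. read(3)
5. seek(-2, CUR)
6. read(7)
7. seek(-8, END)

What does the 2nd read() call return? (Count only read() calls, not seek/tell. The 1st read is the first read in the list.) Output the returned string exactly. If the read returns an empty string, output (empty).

Answer: 41

Derivation:
After 1 (seek(-10, END)): offset=18
After 2 (read(8)): returned 'UFVX3ZTJ', offset=26
After 3 (read(2)): returned '41', offset=28
After 4 (read(3)): returned '', offset=28
After 5 (seek(-2, CUR)): offset=26
After 6 (read(7)): returned '41', offset=28
After 7 (seek(-8, END)): offset=20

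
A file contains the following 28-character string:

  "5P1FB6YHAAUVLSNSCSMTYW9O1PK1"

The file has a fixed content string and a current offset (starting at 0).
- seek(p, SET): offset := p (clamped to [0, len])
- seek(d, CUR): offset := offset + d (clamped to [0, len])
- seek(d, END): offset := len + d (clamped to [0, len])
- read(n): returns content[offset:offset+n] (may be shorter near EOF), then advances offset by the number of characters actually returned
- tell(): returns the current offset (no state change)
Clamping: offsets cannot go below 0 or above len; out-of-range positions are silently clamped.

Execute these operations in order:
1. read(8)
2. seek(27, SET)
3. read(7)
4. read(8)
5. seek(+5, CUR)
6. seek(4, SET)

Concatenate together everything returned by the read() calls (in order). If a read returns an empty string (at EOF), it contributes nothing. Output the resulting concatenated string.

Answer: 5P1FB6YH1

Derivation:
After 1 (read(8)): returned '5P1FB6YH', offset=8
After 2 (seek(27, SET)): offset=27
After 3 (read(7)): returned '1', offset=28
After 4 (read(8)): returned '', offset=28
After 5 (seek(+5, CUR)): offset=28
After 6 (seek(4, SET)): offset=4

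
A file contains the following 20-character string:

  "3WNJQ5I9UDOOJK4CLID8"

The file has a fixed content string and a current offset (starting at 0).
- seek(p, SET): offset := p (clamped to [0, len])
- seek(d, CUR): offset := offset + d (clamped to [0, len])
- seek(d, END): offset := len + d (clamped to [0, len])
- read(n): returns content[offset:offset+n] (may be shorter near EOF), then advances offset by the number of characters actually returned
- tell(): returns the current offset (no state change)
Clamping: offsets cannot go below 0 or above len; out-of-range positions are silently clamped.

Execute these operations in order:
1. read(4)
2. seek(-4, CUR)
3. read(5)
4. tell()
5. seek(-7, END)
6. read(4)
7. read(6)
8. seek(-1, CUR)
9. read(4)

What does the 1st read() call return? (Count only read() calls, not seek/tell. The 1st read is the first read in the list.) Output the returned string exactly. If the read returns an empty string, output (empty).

Answer: 3WNJ

Derivation:
After 1 (read(4)): returned '3WNJ', offset=4
After 2 (seek(-4, CUR)): offset=0
After 3 (read(5)): returned '3WNJQ', offset=5
After 4 (tell()): offset=5
After 5 (seek(-7, END)): offset=13
After 6 (read(4)): returned 'K4CL', offset=17
After 7 (read(6)): returned 'ID8', offset=20
After 8 (seek(-1, CUR)): offset=19
After 9 (read(4)): returned '8', offset=20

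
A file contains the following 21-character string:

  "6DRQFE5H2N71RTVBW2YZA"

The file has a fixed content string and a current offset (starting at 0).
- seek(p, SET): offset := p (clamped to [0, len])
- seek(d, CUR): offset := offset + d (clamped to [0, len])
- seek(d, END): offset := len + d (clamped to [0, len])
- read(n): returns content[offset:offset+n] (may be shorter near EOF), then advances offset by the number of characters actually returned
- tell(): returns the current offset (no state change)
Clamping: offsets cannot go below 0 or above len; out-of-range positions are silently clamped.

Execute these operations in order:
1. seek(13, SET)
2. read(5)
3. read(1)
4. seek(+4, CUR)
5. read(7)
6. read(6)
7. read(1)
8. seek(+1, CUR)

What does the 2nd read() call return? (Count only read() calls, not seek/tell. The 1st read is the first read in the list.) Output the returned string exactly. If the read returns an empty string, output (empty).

After 1 (seek(13, SET)): offset=13
After 2 (read(5)): returned 'TVBW2', offset=18
After 3 (read(1)): returned 'Y', offset=19
After 4 (seek(+4, CUR)): offset=21
After 5 (read(7)): returned '', offset=21
After 6 (read(6)): returned '', offset=21
After 7 (read(1)): returned '', offset=21
After 8 (seek(+1, CUR)): offset=21

Answer: Y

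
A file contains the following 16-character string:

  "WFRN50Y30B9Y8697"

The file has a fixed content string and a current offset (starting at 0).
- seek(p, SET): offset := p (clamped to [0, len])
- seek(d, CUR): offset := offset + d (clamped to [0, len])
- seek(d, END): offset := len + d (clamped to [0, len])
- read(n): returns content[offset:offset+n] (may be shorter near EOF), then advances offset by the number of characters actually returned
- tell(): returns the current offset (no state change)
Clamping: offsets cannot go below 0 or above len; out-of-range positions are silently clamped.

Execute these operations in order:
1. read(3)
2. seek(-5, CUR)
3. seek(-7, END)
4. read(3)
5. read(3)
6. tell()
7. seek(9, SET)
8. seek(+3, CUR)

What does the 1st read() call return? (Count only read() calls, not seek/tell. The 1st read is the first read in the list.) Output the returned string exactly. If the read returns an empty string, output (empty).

Answer: WFR

Derivation:
After 1 (read(3)): returned 'WFR', offset=3
After 2 (seek(-5, CUR)): offset=0
After 3 (seek(-7, END)): offset=9
After 4 (read(3)): returned 'B9Y', offset=12
After 5 (read(3)): returned '869', offset=15
After 6 (tell()): offset=15
After 7 (seek(9, SET)): offset=9
After 8 (seek(+3, CUR)): offset=12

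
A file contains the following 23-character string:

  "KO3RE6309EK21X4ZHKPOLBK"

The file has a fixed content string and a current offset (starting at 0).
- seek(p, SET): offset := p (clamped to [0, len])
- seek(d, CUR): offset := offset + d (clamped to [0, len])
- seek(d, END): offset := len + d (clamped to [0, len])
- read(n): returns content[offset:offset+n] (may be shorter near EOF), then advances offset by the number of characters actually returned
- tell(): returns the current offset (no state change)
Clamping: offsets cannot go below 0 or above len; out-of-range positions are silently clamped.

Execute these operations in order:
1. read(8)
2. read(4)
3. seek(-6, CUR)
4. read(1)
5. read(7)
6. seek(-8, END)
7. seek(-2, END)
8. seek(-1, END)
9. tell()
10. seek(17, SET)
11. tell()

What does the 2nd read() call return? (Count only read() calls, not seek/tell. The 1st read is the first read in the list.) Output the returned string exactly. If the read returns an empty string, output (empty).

Answer: 9EK2

Derivation:
After 1 (read(8)): returned 'KO3RE630', offset=8
After 2 (read(4)): returned '9EK2', offset=12
After 3 (seek(-6, CUR)): offset=6
After 4 (read(1)): returned '3', offset=7
After 5 (read(7)): returned '09EK21X', offset=14
After 6 (seek(-8, END)): offset=15
After 7 (seek(-2, END)): offset=21
After 8 (seek(-1, END)): offset=22
After 9 (tell()): offset=22
After 10 (seek(17, SET)): offset=17
After 11 (tell()): offset=17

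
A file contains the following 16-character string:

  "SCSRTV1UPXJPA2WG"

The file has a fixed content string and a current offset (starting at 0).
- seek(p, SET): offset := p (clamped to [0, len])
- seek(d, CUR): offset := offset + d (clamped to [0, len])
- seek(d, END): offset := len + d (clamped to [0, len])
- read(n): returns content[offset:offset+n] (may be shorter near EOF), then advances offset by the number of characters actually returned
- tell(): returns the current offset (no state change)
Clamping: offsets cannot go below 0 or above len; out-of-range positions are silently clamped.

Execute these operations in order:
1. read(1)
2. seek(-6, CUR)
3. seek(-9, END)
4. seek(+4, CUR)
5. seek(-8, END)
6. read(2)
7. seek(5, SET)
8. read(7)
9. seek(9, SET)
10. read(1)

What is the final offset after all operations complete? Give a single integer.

After 1 (read(1)): returned 'S', offset=1
After 2 (seek(-6, CUR)): offset=0
After 3 (seek(-9, END)): offset=7
After 4 (seek(+4, CUR)): offset=11
After 5 (seek(-8, END)): offset=8
After 6 (read(2)): returned 'PX', offset=10
After 7 (seek(5, SET)): offset=5
After 8 (read(7)): returned 'V1UPXJP', offset=12
After 9 (seek(9, SET)): offset=9
After 10 (read(1)): returned 'X', offset=10

Answer: 10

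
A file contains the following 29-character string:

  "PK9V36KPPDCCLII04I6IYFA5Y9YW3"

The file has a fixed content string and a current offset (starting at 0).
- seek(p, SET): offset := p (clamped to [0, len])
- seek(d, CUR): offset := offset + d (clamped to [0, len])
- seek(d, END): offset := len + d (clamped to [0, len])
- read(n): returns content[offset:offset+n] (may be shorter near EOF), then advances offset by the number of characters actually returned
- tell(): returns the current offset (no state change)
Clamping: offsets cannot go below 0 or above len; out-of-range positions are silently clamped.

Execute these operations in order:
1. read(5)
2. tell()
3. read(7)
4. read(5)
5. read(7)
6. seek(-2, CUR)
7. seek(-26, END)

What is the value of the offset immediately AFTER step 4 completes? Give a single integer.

Answer: 17

Derivation:
After 1 (read(5)): returned 'PK9V3', offset=5
After 2 (tell()): offset=5
After 3 (read(7)): returned '6KPPDCC', offset=12
After 4 (read(5)): returned 'LII04', offset=17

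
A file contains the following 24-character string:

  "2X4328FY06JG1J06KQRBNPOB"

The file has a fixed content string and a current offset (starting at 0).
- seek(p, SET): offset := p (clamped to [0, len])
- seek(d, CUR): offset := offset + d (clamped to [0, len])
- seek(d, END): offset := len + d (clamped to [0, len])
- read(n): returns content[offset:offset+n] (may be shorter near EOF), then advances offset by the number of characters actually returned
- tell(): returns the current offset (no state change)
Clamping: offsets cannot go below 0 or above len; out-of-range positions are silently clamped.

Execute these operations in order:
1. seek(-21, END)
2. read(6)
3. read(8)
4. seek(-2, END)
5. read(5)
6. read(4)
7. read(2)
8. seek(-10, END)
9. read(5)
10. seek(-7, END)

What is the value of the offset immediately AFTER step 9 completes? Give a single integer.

Answer: 19

Derivation:
After 1 (seek(-21, END)): offset=3
After 2 (read(6)): returned '328FY0', offset=9
After 3 (read(8)): returned '6JG1J06K', offset=17
After 4 (seek(-2, END)): offset=22
After 5 (read(5)): returned 'OB', offset=24
After 6 (read(4)): returned '', offset=24
After 7 (read(2)): returned '', offset=24
After 8 (seek(-10, END)): offset=14
After 9 (read(5)): returned '06KQR', offset=19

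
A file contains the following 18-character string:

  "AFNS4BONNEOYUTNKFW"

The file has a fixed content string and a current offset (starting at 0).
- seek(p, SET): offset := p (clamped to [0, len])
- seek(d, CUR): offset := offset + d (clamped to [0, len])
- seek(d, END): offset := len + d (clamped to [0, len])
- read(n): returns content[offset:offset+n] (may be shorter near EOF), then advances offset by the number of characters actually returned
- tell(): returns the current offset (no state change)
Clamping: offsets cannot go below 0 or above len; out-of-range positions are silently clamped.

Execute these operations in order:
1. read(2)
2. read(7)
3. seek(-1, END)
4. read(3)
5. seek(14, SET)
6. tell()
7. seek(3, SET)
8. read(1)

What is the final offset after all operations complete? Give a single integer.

Answer: 4

Derivation:
After 1 (read(2)): returned 'AF', offset=2
After 2 (read(7)): returned 'NS4BONN', offset=9
After 3 (seek(-1, END)): offset=17
After 4 (read(3)): returned 'W', offset=18
After 5 (seek(14, SET)): offset=14
After 6 (tell()): offset=14
After 7 (seek(3, SET)): offset=3
After 8 (read(1)): returned 'S', offset=4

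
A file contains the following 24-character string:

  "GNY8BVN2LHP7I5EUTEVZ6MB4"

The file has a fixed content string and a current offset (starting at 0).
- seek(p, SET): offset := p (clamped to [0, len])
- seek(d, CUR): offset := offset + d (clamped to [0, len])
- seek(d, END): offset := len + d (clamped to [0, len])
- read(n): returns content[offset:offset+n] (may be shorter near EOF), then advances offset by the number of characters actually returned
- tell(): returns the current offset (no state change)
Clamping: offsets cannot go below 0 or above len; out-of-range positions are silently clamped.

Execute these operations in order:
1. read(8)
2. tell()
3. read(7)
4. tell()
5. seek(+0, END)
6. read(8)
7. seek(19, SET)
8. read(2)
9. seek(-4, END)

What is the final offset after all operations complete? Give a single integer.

Answer: 20

Derivation:
After 1 (read(8)): returned 'GNY8BVN2', offset=8
After 2 (tell()): offset=8
After 3 (read(7)): returned 'LHP7I5E', offset=15
After 4 (tell()): offset=15
After 5 (seek(+0, END)): offset=24
After 6 (read(8)): returned '', offset=24
After 7 (seek(19, SET)): offset=19
After 8 (read(2)): returned 'Z6', offset=21
After 9 (seek(-4, END)): offset=20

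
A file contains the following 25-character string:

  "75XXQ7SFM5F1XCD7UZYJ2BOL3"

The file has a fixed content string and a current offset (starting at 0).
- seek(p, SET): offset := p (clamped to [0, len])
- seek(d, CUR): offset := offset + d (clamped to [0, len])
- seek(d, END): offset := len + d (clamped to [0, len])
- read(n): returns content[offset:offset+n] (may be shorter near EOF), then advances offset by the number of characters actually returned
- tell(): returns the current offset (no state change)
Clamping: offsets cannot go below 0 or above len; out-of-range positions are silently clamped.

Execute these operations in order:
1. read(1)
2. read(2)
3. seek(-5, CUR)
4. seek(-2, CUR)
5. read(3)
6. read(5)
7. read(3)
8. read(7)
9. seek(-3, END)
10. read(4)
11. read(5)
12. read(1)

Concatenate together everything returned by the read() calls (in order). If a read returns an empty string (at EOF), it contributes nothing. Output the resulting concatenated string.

Answer: 75X75XXQ7SFM5F1XCD7UZOL3

Derivation:
After 1 (read(1)): returned '7', offset=1
After 2 (read(2)): returned '5X', offset=3
After 3 (seek(-5, CUR)): offset=0
After 4 (seek(-2, CUR)): offset=0
After 5 (read(3)): returned '75X', offset=3
After 6 (read(5)): returned 'XQ7SF', offset=8
After 7 (read(3)): returned 'M5F', offset=11
After 8 (read(7)): returned '1XCD7UZ', offset=18
After 9 (seek(-3, END)): offset=22
After 10 (read(4)): returned 'OL3', offset=25
After 11 (read(5)): returned '', offset=25
After 12 (read(1)): returned '', offset=25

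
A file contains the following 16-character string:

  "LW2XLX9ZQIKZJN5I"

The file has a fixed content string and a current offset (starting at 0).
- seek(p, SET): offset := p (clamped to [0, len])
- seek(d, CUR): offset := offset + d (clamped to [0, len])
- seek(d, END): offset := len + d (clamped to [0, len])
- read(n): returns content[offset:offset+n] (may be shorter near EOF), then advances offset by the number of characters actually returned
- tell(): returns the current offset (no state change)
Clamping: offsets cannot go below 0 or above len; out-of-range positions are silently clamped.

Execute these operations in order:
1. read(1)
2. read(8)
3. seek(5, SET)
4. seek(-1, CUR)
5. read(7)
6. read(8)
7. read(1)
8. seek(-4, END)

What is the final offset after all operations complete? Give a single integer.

After 1 (read(1)): returned 'L', offset=1
After 2 (read(8)): returned 'W2XLX9ZQ', offset=9
After 3 (seek(5, SET)): offset=5
After 4 (seek(-1, CUR)): offset=4
After 5 (read(7)): returned 'LX9ZQIK', offset=11
After 6 (read(8)): returned 'ZJN5I', offset=16
After 7 (read(1)): returned '', offset=16
After 8 (seek(-4, END)): offset=12

Answer: 12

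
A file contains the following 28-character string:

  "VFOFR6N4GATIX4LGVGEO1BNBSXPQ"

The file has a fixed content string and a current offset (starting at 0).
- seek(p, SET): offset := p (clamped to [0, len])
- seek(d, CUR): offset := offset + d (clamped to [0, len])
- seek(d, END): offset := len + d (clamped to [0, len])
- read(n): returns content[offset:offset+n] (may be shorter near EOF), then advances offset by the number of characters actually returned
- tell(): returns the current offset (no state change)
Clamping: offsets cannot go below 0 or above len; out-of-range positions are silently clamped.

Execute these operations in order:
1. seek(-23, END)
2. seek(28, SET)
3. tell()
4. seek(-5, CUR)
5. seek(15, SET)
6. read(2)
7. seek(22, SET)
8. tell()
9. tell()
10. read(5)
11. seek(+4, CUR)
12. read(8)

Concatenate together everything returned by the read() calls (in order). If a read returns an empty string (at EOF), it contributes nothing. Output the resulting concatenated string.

After 1 (seek(-23, END)): offset=5
After 2 (seek(28, SET)): offset=28
After 3 (tell()): offset=28
After 4 (seek(-5, CUR)): offset=23
After 5 (seek(15, SET)): offset=15
After 6 (read(2)): returned 'GV', offset=17
After 7 (seek(22, SET)): offset=22
After 8 (tell()): offset=22
After 9 (tell()): offset=22
After 10 (read(5)): returned 'NBSXP', offset=27
After 11 (seek(+4, CUR)): offset=28
After 12 (read(8)): returned '', offset=28

Answer: GVNBSXP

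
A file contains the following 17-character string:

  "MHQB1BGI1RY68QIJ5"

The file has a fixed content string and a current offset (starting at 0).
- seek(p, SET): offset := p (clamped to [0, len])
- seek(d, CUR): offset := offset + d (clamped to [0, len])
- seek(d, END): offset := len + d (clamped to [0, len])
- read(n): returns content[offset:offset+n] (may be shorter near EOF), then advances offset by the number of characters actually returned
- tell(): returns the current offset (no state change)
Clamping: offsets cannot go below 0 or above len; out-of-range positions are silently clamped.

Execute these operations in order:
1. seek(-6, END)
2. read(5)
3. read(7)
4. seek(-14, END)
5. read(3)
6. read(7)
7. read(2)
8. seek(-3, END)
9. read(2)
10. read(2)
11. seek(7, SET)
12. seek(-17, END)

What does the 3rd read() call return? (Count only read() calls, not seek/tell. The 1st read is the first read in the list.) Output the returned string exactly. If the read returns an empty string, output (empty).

After 1 (seek(-6, END)): offset=11
After 2 (read(5)): returned '68QIJ', offset=16
After 3 (read(7)): returned '5', offset=17
After 4 (seek(-14, END)): offset=3
After 5 (read(3)): returned 'B1B', offset=6
After 6 (read(7)): returned 'GI1RY68', offset=13
After 7 (read(2)): returned 'QI', offset=15
After 8 (seek(-3, END)): offset=14
After 9 (read(2)): returned 'IJ', offset=16
After 10 (read(2)): returned '5', offset=17
After 11 (seek(7, SET)): offset=7
After 12 (seek(-17, END)): offset=0

Answer: B1B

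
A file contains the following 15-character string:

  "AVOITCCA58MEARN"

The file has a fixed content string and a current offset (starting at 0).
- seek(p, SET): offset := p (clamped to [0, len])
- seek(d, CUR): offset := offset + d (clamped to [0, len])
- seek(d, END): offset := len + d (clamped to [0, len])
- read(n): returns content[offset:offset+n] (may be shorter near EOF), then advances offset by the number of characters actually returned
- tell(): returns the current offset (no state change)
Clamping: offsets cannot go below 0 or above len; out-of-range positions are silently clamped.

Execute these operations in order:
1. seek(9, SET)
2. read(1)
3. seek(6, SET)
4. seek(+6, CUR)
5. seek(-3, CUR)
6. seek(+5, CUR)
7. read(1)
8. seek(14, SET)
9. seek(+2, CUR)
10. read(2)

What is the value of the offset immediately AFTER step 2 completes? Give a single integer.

Answer: 10

Derivation:
After 1 (seek(9, SET)): offset=9
After 2 (read(1)): returned '8', offset=10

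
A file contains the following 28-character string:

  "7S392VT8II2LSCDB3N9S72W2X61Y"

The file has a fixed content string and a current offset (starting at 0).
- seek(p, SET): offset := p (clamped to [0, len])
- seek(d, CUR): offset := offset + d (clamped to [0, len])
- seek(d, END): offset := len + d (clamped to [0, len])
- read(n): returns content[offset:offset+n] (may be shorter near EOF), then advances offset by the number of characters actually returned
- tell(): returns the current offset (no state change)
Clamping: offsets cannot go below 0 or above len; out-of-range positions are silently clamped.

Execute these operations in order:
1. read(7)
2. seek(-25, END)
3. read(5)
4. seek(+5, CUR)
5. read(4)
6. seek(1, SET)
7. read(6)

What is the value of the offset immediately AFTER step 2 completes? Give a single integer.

After 1 (read(7)): returned '7S392VT', offset=7
After 2 (seek(-25, END)): offset=3

Answer: 3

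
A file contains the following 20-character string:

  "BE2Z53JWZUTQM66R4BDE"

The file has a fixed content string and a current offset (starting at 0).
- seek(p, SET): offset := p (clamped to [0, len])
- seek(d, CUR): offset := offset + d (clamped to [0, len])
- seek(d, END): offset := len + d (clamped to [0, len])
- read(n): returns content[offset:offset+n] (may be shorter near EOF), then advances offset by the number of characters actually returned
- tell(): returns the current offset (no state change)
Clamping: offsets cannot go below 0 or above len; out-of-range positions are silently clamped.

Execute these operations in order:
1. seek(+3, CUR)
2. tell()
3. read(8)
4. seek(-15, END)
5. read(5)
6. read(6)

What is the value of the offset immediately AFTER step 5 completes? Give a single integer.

After 1 (seek(+3, CUR)): offset=3
After 2 (tell()): offset=3
After 3 (read(8)): returned 'Z53JWZUT', offset=11
After 4 (seek(-15, END)): offset=5
After 5 (read(5)): returned '3JWZU', offset=10

Answer: 10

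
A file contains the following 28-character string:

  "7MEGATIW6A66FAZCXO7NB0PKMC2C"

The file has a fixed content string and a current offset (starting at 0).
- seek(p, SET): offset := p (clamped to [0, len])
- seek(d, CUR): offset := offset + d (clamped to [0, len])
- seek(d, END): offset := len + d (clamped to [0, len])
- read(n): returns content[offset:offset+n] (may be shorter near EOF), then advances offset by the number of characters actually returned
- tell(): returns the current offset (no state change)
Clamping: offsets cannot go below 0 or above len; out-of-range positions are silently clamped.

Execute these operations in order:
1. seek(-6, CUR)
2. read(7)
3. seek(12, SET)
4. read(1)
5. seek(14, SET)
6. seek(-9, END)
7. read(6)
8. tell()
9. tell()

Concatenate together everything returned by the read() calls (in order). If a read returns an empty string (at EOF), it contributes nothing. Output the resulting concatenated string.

Answer: 7MEGATIFNB0PKM

Derivation:
After 1 (seek(-6, CUR)): offset=0
After 2 (read(7)): returned '7MEGATI', offset=7
After 3 (seek(12, SET)): offset=12
After 4 (read(1)): returned 'F', offset=13
After 5 (seek(14, SET)): offset=14
After 6 (seek(-9, END)): offset=19
After 7 (read(6)): returned 'NB0PKM', offset=25
After 8 (tell()): offset=25
After 9 (tell()): offset=25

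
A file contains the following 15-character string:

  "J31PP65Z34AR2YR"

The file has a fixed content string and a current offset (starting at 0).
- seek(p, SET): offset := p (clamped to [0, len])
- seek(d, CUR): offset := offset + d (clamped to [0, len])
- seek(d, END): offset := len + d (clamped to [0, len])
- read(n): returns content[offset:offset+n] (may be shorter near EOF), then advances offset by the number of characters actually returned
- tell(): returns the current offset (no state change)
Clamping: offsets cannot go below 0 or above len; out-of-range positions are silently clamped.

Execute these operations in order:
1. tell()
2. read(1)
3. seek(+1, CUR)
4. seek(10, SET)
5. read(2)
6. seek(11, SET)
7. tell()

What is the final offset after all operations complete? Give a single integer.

Answer: 11

Derivation:
After 1 (tell()): offset=0
After 2 (read(1)): returned 'J', offset=1
After 3 (seek(+1, CUR)): offset=2
After 4 (seek(10, SET)): offset=10
After 5 (read(2)): returned 'AR', offset=12
After 6 (seek(11, SET)): offset=11
After 7 (tell()): offset=11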